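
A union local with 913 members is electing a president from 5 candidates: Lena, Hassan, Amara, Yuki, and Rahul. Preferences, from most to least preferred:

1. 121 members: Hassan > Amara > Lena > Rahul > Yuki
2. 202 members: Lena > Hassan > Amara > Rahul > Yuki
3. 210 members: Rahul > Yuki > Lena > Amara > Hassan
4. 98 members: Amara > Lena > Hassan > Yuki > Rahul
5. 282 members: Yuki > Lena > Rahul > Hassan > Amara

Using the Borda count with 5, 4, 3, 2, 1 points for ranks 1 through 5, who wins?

Lena: 121·3 + 202·5 + 210·3 + 98·4 + 282·4 = 3523
Hassan: 121·5 + 202·4 + 210·1 + 98·3 + 282·2 = 2481
Amara: 121·4 + 202·3 + 210·2 + 98·5 + 282·1 = 2282
Yuki: 121·1 + 202·1 + 210·4 + 98·2 + 282·5 = 2769
Rahul: 121·2 + 202·2 + 210·5 + 98·1 + 282·3 = 2640
Lena has the highest Borda score (3523).

Lena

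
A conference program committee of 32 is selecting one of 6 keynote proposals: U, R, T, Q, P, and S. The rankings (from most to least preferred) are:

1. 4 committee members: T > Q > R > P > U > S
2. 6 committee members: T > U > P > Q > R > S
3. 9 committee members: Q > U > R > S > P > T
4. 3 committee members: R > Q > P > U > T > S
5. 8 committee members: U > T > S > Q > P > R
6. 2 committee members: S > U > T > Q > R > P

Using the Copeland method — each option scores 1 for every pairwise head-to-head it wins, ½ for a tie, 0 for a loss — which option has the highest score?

U

U: beats R, T, P, and S; ties Q → score 4.5.
R: beats P and S; loses to U, T, and Q → score 2.
T: beats R, Q, P, and S; loses to U → score 4.
Q: beats R, P, and S; ties U; loses to T → score 3.5.
P: loses to U, R, T, Q, and S → score 0.
S: beats P; loses to U, R, T, and Q → score 1.
U has the best pairwise record.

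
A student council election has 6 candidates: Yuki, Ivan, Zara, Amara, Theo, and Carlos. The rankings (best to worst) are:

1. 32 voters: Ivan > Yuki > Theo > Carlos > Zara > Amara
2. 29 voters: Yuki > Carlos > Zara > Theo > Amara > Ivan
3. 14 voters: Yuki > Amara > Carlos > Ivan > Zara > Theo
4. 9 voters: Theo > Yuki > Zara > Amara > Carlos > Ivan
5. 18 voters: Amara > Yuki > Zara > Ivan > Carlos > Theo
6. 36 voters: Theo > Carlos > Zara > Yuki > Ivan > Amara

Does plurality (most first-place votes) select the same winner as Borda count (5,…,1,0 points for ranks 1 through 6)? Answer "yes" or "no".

no

Plurality — first-place votes: Yuki 43, Ivan 32, Zara 0, Amara 18, Theo 45, Carlos 0. Winner: Theo.
Borda — scores: Yuki 523, Ivan 260, Zara 322, Amara 193, Theo 379, Carlos 393. Winner: Yuki.
The two methods disagree.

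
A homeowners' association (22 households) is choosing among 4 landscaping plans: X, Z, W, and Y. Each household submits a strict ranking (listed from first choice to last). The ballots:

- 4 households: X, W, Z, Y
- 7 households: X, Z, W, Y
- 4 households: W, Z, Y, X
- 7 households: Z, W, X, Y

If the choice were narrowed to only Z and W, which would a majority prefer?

Z

Voters preferring Z to W: 14; preferring W to Z: 8.
Z wins the head-to-head.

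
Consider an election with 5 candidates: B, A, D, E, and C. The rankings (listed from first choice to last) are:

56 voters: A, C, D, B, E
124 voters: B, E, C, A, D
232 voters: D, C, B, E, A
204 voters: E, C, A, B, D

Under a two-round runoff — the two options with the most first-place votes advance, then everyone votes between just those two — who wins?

E

Round 1 first-place votes: B 124, A 56, D 232, E 204, C 0.
D and E advance.
Runoff: D is preferred to E by 288 voters; E by 328.
E wins the runoff.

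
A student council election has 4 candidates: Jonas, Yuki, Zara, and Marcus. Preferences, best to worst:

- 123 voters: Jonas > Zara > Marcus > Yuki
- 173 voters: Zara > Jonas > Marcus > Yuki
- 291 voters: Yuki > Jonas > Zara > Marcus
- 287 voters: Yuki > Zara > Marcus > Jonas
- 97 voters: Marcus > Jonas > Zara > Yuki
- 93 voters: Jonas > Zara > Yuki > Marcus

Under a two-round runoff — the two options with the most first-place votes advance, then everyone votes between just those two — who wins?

Round 1 first-place votes: Jonas 216, Yuki 578, Zara 173, Marcus 97.
Yuki and Jonas advance.
Runoff: Yuki is preferred to Jonas by 578 voters; Jonas by 486.
Yuki wins the runoff.

Yuki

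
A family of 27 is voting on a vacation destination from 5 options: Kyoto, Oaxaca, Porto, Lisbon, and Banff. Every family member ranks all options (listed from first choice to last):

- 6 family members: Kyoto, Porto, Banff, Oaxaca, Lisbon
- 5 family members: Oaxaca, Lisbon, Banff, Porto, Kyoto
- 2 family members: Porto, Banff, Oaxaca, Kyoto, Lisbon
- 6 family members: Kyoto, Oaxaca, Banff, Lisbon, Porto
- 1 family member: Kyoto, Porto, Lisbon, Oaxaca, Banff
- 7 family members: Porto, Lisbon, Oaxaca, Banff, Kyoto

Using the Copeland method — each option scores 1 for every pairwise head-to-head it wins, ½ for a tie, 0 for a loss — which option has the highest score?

Porto

Kyoto: beats Lisbon; loses to Oaxaca, Porto, and Banff → score 1.
Oaxaca: beats Kyoto, Lisbon, and Banff; loses to Porto → score 3.
Porto: beats Kyoto, Oaxaca, Lisbon, and Banff → score 4.
Lisbon: loses to Kyoto, Oaxaca, Porto, and Banff → score 0.
Banff: beats Kyoto and Lisbon; loses to Oaxaca and Porto → score 2.
Porto has the best pairwise record.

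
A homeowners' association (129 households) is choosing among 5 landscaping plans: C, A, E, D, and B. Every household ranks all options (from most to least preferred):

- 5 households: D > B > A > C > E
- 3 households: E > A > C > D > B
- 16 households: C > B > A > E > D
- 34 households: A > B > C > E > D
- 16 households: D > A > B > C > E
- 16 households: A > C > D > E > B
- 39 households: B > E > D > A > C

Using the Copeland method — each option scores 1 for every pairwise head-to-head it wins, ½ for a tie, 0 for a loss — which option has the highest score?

C: beats E and D; loses to A and B → score 2.
A: beats C, E, D, and B → score 4.
E: beats D; loses to C, A, and B → score 1.
D: loses to C, A, E, and B → score 0.
B: beats C, E, and D; loses to A → score 3.
A has the best pairwise record.

A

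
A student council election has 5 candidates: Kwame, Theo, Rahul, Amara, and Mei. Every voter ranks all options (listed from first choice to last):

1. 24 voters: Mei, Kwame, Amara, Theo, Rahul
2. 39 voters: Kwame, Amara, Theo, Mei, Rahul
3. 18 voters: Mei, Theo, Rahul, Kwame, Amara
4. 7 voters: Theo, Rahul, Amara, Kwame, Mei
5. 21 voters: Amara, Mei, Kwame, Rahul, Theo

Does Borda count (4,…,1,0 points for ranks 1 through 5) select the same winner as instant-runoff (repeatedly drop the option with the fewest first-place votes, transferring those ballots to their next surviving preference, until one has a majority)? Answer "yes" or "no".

no

Borda — scores: Kwame 295, Theo 184, Rahul 78, Amara 263, Mei 270. Winner: Kwame.
Instant-runoff — R1 Kwame 39, Theo 7, Rahul 0, Amara 21, Mei 42 (Rahul out); R2 Kwame 39, Theo 7, Amara 21, Mei 42 (Theo out); R3 Kwame 39, Amara 28, Mei 42 (Amara out); R4 Kwame 46, Mei 63 (Mei winner). Winner: Mei.
The two methods disagree.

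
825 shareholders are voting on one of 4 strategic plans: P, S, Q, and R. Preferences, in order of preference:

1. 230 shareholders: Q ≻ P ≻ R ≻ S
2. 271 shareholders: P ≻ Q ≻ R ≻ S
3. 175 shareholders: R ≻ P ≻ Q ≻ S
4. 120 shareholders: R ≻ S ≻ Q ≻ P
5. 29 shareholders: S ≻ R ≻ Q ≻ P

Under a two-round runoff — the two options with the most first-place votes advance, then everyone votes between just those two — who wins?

P

Round 1 first-place votes: P 271, S 29, Q 230, R 295.
R and P advance.
Runoff: R is preferred to P by 324 voters; P by 501.
P wins the runoff.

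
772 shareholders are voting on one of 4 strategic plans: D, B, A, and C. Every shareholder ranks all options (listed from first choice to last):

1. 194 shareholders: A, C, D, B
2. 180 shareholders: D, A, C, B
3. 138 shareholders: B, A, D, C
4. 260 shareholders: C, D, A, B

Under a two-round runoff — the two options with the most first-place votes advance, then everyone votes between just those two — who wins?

Round 1 first-place votes: D 180, B 138, A 194, C 260.
C and A advance.
Runoff: C is preferred to A by 260 voters; A by 512.
A wins the runoff.

A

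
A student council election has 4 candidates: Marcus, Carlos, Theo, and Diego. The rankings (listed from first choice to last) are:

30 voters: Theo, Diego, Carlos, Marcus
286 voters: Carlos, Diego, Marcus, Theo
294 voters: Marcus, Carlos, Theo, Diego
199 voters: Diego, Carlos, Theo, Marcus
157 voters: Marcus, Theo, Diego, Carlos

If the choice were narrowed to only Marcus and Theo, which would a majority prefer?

Marcus

Voters preferring Marcus to Theo: 737; preferring Theo to Marcus: 229.
Marcus wins the head-to-head.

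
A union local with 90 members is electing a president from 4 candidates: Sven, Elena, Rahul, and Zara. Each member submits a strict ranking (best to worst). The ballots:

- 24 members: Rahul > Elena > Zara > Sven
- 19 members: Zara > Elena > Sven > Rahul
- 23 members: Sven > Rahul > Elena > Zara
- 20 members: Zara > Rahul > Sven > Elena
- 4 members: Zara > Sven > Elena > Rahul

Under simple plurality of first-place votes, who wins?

Zara

First-place votes: Sven 23, Elena 0, Rahul 24, Zara 43.
Zara has the most first-place votes.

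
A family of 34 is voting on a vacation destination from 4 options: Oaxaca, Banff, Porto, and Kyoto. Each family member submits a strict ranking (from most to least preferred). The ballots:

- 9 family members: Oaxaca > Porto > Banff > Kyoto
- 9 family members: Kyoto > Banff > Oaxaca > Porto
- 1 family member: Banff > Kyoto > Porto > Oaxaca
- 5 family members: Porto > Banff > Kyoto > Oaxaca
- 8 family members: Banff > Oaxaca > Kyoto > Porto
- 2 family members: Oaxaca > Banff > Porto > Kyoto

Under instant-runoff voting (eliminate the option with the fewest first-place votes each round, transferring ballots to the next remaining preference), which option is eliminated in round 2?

Kyoto

Round 1: Oaxaca 11, Banff 9, Porto 5, Kyoto 9. Eliminate Porto.
Round 2: Oaxaca 11, Banff 14, Kyoto 9. Eliminate Kyoto.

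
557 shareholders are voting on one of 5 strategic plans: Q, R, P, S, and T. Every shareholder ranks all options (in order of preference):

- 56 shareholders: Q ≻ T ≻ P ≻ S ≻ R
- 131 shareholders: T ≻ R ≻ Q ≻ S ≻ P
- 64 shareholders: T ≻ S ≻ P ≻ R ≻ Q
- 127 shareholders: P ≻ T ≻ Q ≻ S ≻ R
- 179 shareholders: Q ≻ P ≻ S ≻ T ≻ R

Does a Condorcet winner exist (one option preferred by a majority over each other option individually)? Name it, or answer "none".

Checking pairwise contests:
T beats Q 322–235.
Q beats R 362–195.
Q beats P 366–191.
Q beats S 493–64.
P beats T 306–251.
Every option loses at least one head-to-head, so there is no Condorcet winner.

none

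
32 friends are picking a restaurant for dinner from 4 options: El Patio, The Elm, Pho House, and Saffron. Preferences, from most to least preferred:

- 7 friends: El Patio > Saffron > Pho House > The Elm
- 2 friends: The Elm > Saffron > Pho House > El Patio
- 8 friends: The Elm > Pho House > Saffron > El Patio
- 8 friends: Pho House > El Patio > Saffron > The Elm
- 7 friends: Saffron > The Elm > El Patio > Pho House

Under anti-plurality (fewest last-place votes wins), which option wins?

Last-place votes: El Patio 10, The Elm 15, Pho House 7, Saffron 0.
Saffron is ranked last by the fewest voters, so Saffron wins.

Saffron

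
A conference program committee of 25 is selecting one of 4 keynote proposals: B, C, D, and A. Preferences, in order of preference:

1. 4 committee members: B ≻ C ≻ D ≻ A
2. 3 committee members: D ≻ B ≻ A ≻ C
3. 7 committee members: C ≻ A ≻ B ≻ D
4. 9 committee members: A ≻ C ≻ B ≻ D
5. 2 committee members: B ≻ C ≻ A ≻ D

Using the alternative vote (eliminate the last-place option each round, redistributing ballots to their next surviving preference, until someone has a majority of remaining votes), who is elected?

A

Round 1: B 6, C 7, D 3, A 9. Eliminate D.
Round 2: B 9, C 7, A 9. Eliminate C.
Round 3: B 9, A 16. A has a majority.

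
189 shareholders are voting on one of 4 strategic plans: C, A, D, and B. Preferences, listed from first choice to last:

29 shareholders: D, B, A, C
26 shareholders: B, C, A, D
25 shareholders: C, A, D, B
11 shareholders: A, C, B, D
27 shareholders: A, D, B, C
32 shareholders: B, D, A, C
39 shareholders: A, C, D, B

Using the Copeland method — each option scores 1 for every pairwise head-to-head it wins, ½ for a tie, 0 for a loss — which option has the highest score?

A

C: beats D; loses to A and B → score 1.
A: beats C, D, and B → score 3.
D: beats B; loses to C and A → score 1.
B: beats C; loses to A and D → score 1.
A has the best pairwise record.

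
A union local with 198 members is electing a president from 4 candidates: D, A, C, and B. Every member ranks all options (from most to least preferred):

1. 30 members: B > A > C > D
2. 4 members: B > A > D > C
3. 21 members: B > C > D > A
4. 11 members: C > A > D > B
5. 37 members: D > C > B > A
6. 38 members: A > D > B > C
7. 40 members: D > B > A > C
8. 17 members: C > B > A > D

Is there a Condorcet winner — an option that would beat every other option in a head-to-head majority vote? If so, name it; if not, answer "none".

Checking pairwise contests:
A beats D 100–98.
B beats A 149–49.
D beats C 119–79.
D beats B 126–72.
Every option loses at least one head-to-head, so there is no Condorcet winner.

none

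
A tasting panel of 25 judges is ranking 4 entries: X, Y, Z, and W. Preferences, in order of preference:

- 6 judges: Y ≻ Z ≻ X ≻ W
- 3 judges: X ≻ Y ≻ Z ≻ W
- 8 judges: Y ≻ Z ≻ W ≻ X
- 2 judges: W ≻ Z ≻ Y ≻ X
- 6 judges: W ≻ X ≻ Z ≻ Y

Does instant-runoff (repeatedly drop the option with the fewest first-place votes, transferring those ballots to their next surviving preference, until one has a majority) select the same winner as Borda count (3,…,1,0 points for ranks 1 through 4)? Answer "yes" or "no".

Instant-runoff — R1 X 3, Y 14, Z 0, W 8 (Y winner). Winner: Y.
Borda — scores: X 27, Y 50, Z 41, W 32. Winner: Y.
The two methods agree.

yes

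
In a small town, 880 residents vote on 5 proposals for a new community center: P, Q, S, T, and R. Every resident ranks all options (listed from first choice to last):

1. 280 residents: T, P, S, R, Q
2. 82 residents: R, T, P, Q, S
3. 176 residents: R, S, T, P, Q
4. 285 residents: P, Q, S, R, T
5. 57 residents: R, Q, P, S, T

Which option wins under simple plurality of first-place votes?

R

First-place votes: P 285, Q 0, S 0, T 280, R 315.
R has the most first-place votes.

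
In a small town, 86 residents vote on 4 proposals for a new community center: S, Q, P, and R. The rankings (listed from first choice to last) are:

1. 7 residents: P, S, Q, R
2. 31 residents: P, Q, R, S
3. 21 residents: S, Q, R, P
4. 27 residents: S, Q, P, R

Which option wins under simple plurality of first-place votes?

First-place votes: S 48, Q 0, P 38, R 0.
S has the most first-place votes.

S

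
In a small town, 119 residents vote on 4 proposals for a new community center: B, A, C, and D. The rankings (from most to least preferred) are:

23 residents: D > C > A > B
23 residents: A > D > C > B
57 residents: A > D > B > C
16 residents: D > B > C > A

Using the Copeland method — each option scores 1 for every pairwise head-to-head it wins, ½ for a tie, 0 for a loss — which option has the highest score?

A

B: beats C; loses to A and D → score 1.
A: beats B, C, and D → score 3.
C: loses to B, A, and D → score 0.
D: beats B and C; loses to A → score 2.
A has the best pairwise record.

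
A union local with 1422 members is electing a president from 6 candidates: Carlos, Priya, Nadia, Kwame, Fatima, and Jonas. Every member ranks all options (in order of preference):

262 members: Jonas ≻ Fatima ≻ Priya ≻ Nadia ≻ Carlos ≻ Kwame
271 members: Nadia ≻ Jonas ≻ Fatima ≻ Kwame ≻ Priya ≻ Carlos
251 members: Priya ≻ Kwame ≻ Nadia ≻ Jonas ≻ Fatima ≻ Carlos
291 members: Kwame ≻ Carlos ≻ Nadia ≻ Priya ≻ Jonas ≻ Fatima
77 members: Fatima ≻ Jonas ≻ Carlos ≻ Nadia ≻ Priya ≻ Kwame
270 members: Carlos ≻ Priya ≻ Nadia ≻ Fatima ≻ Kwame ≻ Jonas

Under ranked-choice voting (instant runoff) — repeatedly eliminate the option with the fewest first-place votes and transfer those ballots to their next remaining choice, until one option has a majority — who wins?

Nadia

Round 1: Carlos 270, Priya 251, Nadia 271, Kwame 291, Fatima 77, Jonas 262. Eliminate Fatima.
Round 2: Carlos 270, Priya 251, Nadia 271, Kwame 291, Jonas 339. Eliminate Priya.
Round 3: Carlos 270, Nadia 271, Kwame 542, Jonas 339. Eliminate Carlos.
Round 4: Nadia 541, Kwame 542, Jonas 339. Eliminate Jonas.
Round 5: Nadia 880, Kwame 542. Nadia has a majority.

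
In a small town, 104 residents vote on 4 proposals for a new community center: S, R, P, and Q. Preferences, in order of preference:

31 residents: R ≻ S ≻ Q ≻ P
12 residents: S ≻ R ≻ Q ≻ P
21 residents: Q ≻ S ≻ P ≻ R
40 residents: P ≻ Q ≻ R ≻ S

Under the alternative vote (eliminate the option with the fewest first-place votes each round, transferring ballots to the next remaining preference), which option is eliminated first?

Round 1: S 12, R 31, P 40, Q 21. Eliminate S.

S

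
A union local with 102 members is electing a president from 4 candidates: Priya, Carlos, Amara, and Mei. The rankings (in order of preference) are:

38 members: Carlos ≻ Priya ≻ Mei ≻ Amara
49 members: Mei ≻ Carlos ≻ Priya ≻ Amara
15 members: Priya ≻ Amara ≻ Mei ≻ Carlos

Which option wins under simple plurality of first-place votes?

First-place votes: Priya 15, Carlos 38, Amara 0, Mei 49.
Mei has the most first-place votes.

Mei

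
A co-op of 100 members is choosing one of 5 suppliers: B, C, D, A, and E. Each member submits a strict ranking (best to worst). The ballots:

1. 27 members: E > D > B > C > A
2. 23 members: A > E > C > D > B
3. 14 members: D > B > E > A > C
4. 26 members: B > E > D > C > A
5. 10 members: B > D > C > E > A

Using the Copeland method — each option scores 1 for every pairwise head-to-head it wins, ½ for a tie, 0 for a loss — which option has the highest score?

E

B: beats C and A; ties E; loses to D → score 2.5.
C: beats A; loses to B, D, and E → score 1.
D: beats B, C, and A; loses to E → score 3.
A: loses to B, C, D, and E → score 0.
E: beats C, D, and A; ties B → score 3.5.
E has the best pairwise record.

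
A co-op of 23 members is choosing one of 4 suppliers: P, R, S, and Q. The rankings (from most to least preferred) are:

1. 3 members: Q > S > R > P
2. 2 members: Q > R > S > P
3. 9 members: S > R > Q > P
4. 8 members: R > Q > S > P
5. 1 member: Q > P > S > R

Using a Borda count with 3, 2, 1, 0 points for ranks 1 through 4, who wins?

R

P: 3·0 + 2·0 + 9·0 + 8·0 + 1·2 = 2
R: 3·1 + 2·2 + 9·2 + 8·3 + 1·0 = 49
S: 3·2 + 2·1 + 9·3 + 8·1 + 1·1 = 44
Q: 3·3 + 2·3 + 9·1 + 8·2 + 1·3 = 43
R has the highest Borda score (49).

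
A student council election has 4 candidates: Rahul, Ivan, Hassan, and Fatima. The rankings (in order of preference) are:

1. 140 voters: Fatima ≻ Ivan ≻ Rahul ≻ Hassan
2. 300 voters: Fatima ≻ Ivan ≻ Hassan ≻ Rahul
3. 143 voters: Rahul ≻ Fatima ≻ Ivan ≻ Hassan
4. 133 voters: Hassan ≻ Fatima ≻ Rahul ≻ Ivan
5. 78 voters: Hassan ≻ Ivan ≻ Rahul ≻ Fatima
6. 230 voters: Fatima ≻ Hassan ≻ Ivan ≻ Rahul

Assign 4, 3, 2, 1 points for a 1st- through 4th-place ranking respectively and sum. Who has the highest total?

Fatima

Rahul: 140·2 + 300·1 + 143·4 + 133·2 + 78·2 + 230·1 = 1804
Ivan: 140·3 + 300·3 + 143·2 + 133·1 + 78·3 + 230·2 = 2433
Hassan: 140·1 + 300·2 + 143·1 + 133·4 + 78·4 + 230·3 = 2417
Fatima: 140·4 + 300·4 + 143·3 + 133·3 + 78·1 + 230·4 = 3586
Fatima has the highest Borda score (3586).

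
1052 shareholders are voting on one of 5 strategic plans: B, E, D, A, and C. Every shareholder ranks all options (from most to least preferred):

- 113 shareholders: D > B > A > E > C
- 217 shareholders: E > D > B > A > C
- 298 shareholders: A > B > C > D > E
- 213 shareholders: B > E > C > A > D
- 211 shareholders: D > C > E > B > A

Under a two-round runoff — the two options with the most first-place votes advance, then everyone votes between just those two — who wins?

D

Round 1 first-place votes: B 213, E 217, D 324, A 298, C 0.
D and A advance.
Runoff: D is preferred to A by 541 voters; A by 511.
D wins the runoff.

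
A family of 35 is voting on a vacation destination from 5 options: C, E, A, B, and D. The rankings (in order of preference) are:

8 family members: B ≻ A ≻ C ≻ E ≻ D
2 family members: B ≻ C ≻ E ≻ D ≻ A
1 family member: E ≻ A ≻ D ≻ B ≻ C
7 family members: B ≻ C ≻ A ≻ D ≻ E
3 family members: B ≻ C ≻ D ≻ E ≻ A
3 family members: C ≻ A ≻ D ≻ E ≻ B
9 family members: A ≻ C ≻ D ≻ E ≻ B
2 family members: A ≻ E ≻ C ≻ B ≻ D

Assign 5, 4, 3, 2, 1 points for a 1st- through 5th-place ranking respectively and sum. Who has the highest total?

C

C: 8·3 + 2·4 + 1·1 + 7·4 + 3·4 + 3·5 + 9·4 + 2·3 = 130
E: 8·2 + 2·3 + 1·5 + 7·1 + 3·2 + 3·2 + 9·2 + 2·4 = 72
A: 8·4 + 2·1 + 1·4 + 7·3 + 3·1 + 3·4 + 9·5 + 2·5 = 129
B: 8·5 + 2·5 + 1·2 + 7·5 + 3·5 + 3·1 + 9·1 + 2·2 = 118
D: 8·1 + 2·2 + 1·3 + 7·2 + 3·3 + 3·3 + 9·3 + 2·1 = 76
C has the highest Borda score (130).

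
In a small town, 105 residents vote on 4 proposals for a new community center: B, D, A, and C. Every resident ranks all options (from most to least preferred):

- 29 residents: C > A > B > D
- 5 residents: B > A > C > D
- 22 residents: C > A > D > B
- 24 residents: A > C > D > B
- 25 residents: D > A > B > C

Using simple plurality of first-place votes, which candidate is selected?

First-place votes: B 5, D 25, A 24, C 51.
C has the most first-place votes.

C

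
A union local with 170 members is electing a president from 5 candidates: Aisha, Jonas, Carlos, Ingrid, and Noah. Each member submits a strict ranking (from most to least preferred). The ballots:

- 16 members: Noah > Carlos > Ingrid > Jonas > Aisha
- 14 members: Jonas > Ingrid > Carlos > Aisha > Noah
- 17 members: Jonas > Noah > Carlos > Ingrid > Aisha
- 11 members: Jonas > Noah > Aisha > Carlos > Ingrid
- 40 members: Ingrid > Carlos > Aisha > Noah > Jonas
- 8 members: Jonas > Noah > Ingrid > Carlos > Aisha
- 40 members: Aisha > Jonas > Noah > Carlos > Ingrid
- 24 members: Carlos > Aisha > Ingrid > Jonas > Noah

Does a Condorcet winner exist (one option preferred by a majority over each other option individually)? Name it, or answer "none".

Checking pairwise contests:
Carlos beats Aisha 119–51.
Aisha beats Jonas 104–66.
Jonas beats Carlos 90–80.
Jonas beats Ingrid 90–80.
Aisha beats Noah 118–52.
Every option loses at least one head-to-head, so there is no Condorcet winner.

none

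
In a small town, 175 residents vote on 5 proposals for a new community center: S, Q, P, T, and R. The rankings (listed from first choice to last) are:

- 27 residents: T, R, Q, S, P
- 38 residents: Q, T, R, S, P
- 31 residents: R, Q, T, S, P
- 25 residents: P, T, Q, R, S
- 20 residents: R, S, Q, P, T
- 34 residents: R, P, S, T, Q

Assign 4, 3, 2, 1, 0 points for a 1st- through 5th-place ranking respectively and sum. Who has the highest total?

R

S: 27·1 + 38·1 + 31·1 + 25·0 + 20·3 + 34·2 = 224
Q: 27·2 + 38·4 + 31·3 + 25·2 + 20·2 + 34·0 = 389
P: 27·0 + 38·0 + 31·0 + 25·4 + 20·1 + 34·3 = 222
T: 27·4 + 38·3 + 31·2 + 25·3 + 20·0 + 34·1 = 393
R: 27·3 + 38·2 + 31·4 + 25·1 + 20·4 + 34·4 = 522
R has the highest Borda score (522).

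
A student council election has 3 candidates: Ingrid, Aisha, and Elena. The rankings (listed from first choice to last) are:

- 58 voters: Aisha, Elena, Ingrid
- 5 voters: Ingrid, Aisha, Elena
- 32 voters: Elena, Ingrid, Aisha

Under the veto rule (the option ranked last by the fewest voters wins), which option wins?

Elena

Last-place votes: Ingrid 58, Aisha 32, Elena 5.
Elena is ranked last by the fewest voters, so Elena wins.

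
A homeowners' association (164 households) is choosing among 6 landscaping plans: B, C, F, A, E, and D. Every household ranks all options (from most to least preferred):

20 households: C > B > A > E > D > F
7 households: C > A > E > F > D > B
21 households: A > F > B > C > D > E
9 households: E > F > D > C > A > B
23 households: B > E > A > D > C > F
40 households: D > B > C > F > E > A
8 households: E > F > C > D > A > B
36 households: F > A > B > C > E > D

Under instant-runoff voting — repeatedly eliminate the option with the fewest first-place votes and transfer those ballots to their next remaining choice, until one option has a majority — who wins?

Round 1: B 23, C 27, F 36, A 21, E 17, D 40. Eliminate E.
Round 2: B 23, C 27, F 53, A 21, D 40. Eliminate A.
Round 3: B 23, C 27, F 74, D 40. Eliminate B.
Round 4: C 27, F 74, D 63. Eliminate C.
Round 5: F 81, D 83. D has a majority.

D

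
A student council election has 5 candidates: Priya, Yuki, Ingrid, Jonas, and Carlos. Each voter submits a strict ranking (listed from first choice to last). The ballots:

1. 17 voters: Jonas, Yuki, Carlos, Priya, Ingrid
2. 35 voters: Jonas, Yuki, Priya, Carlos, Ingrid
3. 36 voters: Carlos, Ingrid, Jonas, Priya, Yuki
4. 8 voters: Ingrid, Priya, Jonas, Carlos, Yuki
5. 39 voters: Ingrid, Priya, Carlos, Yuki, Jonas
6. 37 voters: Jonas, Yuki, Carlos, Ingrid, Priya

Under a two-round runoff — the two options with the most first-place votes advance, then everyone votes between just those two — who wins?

Jonas

Round 1 first-place votes: Priya 0, Yuki 0, Ingrid 47, Jonas 89, Carlos 36.
Jonas and Ingrid advance.
Runoff: Jonas is preferred to Ingrid by 89 voters; Ingrid by 83.
Jonas wins the runoff.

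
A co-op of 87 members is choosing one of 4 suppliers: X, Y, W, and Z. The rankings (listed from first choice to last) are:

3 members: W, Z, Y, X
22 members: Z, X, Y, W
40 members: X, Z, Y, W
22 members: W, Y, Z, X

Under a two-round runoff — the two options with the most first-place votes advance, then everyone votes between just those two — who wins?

X

Round 1 first-place votes: X 40, Y 0, W 25, Z 22.
X and W advance.
Runoff: X is preferred to W by 62 voters; W by 25.
X wins the runoff.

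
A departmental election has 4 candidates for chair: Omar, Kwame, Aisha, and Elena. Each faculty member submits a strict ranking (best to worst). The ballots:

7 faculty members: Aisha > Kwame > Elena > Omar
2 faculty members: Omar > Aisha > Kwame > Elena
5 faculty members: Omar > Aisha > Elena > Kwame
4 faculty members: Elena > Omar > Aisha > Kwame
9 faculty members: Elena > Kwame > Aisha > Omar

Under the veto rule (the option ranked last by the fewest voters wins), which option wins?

Aisha

Last-place votes: Omar 16, Kwame 9, Aisha 0, Elena 2.
Aisha is ranked last by the fewest voters, so Aisha wins.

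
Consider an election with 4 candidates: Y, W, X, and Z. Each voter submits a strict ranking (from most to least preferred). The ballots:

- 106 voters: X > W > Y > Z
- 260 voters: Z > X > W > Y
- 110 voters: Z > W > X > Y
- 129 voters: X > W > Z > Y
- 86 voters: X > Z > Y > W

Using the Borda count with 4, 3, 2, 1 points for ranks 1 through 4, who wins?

X

Y: 106·2 + 260·1 + 110·1 + 129·1 + 86·2 = 883
W: 106·3 + 260·2 + 110·3 + 129·3 + 86·1 = 1641
X: 106·4 + 260·3 + 110·2 + 129·4 + 86·4 = 2284
Z: 106·1 + 260·4 + 110·4 + 129·2 + 86·3 = 2102
X has the highest Borda score (2284).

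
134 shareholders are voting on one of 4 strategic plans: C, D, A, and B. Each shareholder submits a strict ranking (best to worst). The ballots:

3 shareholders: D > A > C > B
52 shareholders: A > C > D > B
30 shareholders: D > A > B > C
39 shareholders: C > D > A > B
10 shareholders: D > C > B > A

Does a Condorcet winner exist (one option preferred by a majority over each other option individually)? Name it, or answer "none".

none

Checking pairwise contests:
A beats C 85–49.
C beats D 91–43.
D beats A 82–52.
C beats B 104–30.
Every option loses at least one head-to-head, so there is no Condorcet winner.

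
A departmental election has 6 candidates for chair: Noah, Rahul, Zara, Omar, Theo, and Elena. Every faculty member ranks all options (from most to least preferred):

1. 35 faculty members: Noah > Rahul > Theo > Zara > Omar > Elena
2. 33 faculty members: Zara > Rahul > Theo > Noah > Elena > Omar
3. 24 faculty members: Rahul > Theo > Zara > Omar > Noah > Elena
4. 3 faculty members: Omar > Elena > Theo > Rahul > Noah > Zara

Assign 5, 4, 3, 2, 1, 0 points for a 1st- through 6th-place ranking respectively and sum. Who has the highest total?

Noah: 35·5 + 33·2 + 24·1 + 3·1 = 268
Rahul: 35·4 + 33·4 + 24·5 + 3·2 = 398
Zara: 35·2 + 33·5 + 24·3 + 3·0 = 307
Omar: 35·1 + 33·0 + 24·2 + 3·5 = 98
Theo: 35·3 + 33·3 + 24·4 + 3·3 = 309
Elena: 35·0 + 33·1 + 24·0 + 3·4 = 45
Rahul has the highest Borda score (398).

Rahul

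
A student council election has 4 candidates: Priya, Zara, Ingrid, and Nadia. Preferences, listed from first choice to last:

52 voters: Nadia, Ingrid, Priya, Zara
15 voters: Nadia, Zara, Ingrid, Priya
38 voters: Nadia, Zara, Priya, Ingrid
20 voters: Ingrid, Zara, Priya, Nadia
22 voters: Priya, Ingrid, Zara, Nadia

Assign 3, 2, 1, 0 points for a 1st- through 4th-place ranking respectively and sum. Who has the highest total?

Nadia

Priya: 52·1 + 15·0 + 38·1 + 20·1 + 22·3 = 176
Zara: 52·0 + 15·2 + 38·2 + 20·2 + 22·1 = 168
Ingrid: 52·2 + 15·1 + 38·0 + 20·3 + 22·2 = 223
Nadia: 52·3 + 15·3 + 38·3 + 20·0 + 22·0 = 315
Nadia has the highest Borda score (315).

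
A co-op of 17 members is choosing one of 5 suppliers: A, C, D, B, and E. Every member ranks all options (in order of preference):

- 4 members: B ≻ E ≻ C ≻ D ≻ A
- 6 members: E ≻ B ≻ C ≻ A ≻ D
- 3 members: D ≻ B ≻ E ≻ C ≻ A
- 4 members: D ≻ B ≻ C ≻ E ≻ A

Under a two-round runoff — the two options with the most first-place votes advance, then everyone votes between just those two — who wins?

Round 1 first-place votes: A 0, C 0, D 7, B 4, E 6.
D and E advance.
Runoff: D is preferred to E by 7 voters; E by 10.
E wins the runoff.

E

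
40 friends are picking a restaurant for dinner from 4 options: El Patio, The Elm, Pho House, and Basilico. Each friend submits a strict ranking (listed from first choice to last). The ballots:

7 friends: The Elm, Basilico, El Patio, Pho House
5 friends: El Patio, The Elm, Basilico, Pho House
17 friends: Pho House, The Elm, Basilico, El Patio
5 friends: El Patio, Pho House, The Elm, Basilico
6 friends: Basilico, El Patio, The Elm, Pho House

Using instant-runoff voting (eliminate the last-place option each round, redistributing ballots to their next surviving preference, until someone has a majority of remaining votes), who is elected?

Round 1: El Patio 10, The Elm 7, Pho House 17, Basilico 6. Eliminate Basilico.
Round 2: El Patio 16, The Elm 7, Pho House 17. Eliminate The Elm.
Round 3: El Patio 23, Pho House 17. El Patio has a majority.

El Patio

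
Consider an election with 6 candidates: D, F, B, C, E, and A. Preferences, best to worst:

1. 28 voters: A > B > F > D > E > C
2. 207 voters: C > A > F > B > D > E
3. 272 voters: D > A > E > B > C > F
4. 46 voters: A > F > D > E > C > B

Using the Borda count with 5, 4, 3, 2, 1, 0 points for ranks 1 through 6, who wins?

A

D: 28·2 + 207·1 + 272·5 + 46·3 = 1761
F: 28·3 + 207·3 + 272·0 + 46·4 = 889
B: 28·4 + 207·2 + 272·2 + 46·0 = 1070
C: 28·0 + 207·5 + 272·1 + 46·1 = 1353
E: 28·1 + 207·0 + 272·3 + 46·2 = 936
A: 28·5 + 207·4 + 272·4 + 46·5 = 2286
A has the highest Borda score (2286).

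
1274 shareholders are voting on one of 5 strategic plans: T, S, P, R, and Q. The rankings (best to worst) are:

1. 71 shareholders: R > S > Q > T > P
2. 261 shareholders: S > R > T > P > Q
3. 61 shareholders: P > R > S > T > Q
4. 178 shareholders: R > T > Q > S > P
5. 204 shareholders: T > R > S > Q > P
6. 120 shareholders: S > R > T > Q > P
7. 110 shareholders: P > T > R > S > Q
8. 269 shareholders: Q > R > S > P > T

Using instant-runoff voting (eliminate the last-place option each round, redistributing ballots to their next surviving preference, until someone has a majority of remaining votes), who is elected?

Round 1: T 204, S 381, P 171, R 249, Q 269. Eliminate P.
Round 2: T 314, S 381, R 310, Q 269. Eliminate Q.
Round 3: T 314, S 381, R 579. Eliminate T.
Round 4: S 381, R 893. R has a majority.

R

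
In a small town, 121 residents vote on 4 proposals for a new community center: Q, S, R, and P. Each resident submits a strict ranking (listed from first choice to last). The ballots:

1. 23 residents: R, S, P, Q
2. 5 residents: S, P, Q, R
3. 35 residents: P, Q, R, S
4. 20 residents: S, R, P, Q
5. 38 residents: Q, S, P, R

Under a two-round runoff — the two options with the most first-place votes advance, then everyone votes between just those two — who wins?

Round 1 first-place votes: Q 38, S 25, R 23, P 35.
Q and P advance.
Runoff: Q is preferred to P by 38 voters; P by 83.
P wins the runoff.

P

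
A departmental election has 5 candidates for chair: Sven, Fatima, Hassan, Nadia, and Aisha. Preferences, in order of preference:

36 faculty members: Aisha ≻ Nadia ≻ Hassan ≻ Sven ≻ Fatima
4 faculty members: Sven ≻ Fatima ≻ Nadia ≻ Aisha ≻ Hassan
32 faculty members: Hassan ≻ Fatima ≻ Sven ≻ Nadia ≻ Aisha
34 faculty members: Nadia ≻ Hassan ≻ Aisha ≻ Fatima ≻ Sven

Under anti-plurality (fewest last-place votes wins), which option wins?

Nadia

Last-place votes: Sven 34, Fatima 36, Hassan 4, Nadia 0, Aisha 32.
Nadia is ranked last by the fewest voters, so Nadia wins.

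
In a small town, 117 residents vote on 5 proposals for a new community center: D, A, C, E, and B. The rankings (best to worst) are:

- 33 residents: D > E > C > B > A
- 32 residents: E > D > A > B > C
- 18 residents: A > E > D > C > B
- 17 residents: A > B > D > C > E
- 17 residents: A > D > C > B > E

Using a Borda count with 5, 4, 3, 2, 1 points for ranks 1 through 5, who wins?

D: 33·5 + 32·4 + 18·3 + 17·3 + 17·4 = 466
A: 33·1 + 32·3 + 18·5 + 17·5 + 17·5 = 389
C: 33·3 + 32·1 + 18·2 + 17·2 + 17·3 = 252
E: 33·4 + 32·5 + 18·4 + 17·1 + 17·1 = 398
B: 33·2 + 32·2 + 18·1 + 17·4 + 17·2 = 250
D has the highest Borda score (466).

D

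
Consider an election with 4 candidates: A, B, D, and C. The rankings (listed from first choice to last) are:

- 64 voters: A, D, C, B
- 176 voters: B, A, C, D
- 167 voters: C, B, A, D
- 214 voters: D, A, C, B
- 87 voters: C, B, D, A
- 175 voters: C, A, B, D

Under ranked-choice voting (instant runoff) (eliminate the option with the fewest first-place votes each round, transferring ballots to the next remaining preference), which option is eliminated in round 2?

Round 1: A 64, B 176, D 214, C 429. Eliminate A.
Round 2: B 176, D 278, C 429. Eliminate B.

B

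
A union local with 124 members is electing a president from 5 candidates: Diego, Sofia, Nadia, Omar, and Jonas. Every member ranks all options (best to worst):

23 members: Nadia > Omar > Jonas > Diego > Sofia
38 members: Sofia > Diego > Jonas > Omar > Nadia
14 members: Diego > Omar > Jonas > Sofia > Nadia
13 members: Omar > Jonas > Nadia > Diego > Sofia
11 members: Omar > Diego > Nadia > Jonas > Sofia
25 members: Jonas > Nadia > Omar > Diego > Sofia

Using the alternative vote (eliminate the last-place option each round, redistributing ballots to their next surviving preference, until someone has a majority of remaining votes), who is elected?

Omar

Round 1: Diego 14, Sofia 38, Nadia 23, Omar 24, Jonas 25. Eliminate Diego.
Round 2: Sofia 38, Nadia 23, Omar 38, Jonas 25. Eliminate Nadia.
Round 3: Sofia 38, Omar 61, Jonas 25. Eliminate Jonas.
Round 4: Sofia 38, Omar 86. Omar has a majority.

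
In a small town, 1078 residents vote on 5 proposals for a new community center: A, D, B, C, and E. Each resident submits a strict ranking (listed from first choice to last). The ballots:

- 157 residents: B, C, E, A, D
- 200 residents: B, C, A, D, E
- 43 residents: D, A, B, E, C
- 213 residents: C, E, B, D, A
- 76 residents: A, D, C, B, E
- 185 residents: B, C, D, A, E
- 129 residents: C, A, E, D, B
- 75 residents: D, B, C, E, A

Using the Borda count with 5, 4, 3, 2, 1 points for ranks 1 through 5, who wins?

C

A: 157·2 + 200·3 + 43·4 + 213·1 + 76·5 + 185·2 + 129·4 + 75·1 = 2640
D: 157·1 + 200·2 + 43·5 + 213·2 + 76·4 + 185·3 + 129·2 + 75·5 = 2690
B: 157·5 + 200·5 + 43·3 + 213·3 + 76·2 + 185·5 + 129·1 + 75·4 = 4059
C: 157·4 + 200·4 + 43·1 + 213·5 + 76·3 + 185·4 + 129·5 + 75·3 = 4374
E: 157·3 + 200·1 + 43·2 + 213·4 + 76·1 + 185·1 + 129·3 + 75·2 = 2407
C has the highest Borda score (4374).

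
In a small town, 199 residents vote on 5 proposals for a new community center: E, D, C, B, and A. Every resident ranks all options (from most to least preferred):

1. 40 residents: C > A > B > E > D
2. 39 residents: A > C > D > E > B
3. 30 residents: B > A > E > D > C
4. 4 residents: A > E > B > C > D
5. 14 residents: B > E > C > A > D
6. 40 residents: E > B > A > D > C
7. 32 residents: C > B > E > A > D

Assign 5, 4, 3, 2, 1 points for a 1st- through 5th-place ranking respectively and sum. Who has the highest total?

A

E: 40·2 + 39·2 + 30·3 + 4·4 + 14·4 + 40·5 + 32·3 = 616
D: 40·1 + 39·3 + 30·2 + 4·1 + 14·1 + 40·2 + 32·1 = 347
C: 40·5 + 39·4 + 30·1 + 4·2 + 14·3 + 40·1 + 32·5 = 636
B: 40·3 + 39·1 + 30·5 + 4·3 + 14·5 + 40·4 + 32·4 = 679
A: 40·4 + 39·5 + 30·4 + 4·5 + 14·2 + 40·3 + 32·2 = 707
A has the highest Borda score (707).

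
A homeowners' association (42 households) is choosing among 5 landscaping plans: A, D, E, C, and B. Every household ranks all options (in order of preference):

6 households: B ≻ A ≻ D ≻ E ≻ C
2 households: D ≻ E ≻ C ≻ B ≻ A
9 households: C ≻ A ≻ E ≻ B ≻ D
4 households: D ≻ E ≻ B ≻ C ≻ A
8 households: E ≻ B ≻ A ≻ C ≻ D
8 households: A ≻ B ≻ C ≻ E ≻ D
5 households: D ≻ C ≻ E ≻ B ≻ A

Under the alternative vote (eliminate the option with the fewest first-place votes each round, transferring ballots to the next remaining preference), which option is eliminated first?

Round 1: A 8, D 11, E 8, C 9, B 6. Eliminate B.

B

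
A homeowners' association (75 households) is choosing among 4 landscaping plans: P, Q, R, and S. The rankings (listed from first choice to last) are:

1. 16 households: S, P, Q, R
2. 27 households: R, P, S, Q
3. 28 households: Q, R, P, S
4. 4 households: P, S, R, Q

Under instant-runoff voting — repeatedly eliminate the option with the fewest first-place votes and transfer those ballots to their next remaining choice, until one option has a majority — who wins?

Q

Round 1: P 4, Q 28, R 27, S 16. Eliminate P.
Round 2: Q 28, R 27, S 20. Eliminate S.
Round 3: Q 44, R 31. Q has a majority.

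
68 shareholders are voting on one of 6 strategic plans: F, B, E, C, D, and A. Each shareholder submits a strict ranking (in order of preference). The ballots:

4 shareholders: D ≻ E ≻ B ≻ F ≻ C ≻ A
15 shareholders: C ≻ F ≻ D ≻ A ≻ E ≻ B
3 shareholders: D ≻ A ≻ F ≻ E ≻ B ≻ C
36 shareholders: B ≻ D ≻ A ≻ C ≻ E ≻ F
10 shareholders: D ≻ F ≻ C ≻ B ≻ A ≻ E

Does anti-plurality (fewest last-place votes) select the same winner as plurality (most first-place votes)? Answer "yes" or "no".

Anti-plurality — last-place votes: F 36, B 15, E 10, C 3, D 0, A 4. Winner: D.
Plurality — first-place votes: F 0, B 36, E 0, C 15, D 17, A 0. Winner: B.
The two methods disagree.

no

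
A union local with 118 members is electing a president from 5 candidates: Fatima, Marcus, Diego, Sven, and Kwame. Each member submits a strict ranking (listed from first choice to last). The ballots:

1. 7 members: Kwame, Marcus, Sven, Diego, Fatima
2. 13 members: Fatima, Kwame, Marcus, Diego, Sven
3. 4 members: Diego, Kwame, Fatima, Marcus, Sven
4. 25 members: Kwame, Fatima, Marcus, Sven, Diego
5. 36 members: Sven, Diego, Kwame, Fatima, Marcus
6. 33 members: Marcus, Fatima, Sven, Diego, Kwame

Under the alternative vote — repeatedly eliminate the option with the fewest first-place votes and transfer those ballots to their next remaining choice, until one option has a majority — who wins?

Round 1: Fatima 13, Marcus 33, Diego 4, Sven 36, Kwame 32. Eliminate Diego.
Round 2: Fatima 13, Marcus 33, Sven 36, Kwame 36. Eliminate Fatima.
Round 3: Marcus 33, Sven 36, Kwame 49. Eliminate Marcus.
Round 4: Sven 69, Kwame 49. Sven has a majority.

Sven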